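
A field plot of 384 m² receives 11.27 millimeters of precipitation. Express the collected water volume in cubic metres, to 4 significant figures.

4.328 cubic metres

1 mm over 1 m² is 1 L, so volume = 11.27 × 384 = 4327.68 L = 4.328 m³.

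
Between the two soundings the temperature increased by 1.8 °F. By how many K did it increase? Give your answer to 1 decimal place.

1.0 K

For a temperature change the 32° offset cancels: ΔK = 1.8 × 0.5556 = 1.0 K.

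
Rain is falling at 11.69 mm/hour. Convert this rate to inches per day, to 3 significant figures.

11.0 in/day

11.69 mm/hour × 0.0393701 in/mm × 24 hour/day = 11.0 in/day.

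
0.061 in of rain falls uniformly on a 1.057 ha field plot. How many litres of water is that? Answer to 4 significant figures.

16380 litres

Depth: 0.061 in × 25.4 = 1.5494 mm.
Area: 1.057 ha = 10570 m².
1 mm over 1 m² is 1 L, so volume = 1.5494 × 10570 = 16377.158 L ≈ 16380 L.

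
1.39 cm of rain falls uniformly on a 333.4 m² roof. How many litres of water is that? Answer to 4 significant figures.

4634 litres

Depth: 1.39 cm × 10 = 13.9 mm.
1 mm over 1 m² is 1 L, so volume = 13.9 × 333.4 = 4634.26 L ≈ 4634 L.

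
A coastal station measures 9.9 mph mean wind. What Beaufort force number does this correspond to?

9.9 mph = 4.4 m/s, which is Beaufort 3 (gentle breeze, 3.4–5.4 m/s).

Beaufort force 3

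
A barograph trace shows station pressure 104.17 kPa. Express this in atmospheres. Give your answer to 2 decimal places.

1.03 atm

1 kPa = 0.00986923 atm, so 104.17 × 0.00986923 = 1.03 atm.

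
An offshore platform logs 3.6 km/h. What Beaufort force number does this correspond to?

3.6 km/h = 1.0 m/s, which is Beaufort 1 (light air, 0.3–1.5 m/s).

Beaufort force 1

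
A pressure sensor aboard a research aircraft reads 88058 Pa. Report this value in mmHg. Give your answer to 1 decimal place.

1 Pa = 0.00750062 mmHg, so 88058 × 0.00750062 = 660.5 mmHg.

660.5 mmHg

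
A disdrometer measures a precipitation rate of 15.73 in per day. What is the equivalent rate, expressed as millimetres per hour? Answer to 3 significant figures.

16.6 mm/hour

15.73 in/day × 25.4 mm/in × 0.0416667 day/hour = 16.6 mm/hour.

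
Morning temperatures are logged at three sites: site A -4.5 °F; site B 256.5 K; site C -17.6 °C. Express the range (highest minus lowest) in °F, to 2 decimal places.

site A: -4.5 °F = -20.278 °C.
site B: 256.5 K = -16.650 °C.
Spread: (-16.650) − (-20.278) = 3.628 °C = 6.53 °F.

6.53 °F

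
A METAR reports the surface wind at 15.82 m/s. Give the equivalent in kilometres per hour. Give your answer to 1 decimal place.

1 m/s = 3.6 km/h, so 15.82 × 3.6 = 57.0 km/h.

57.0 km/h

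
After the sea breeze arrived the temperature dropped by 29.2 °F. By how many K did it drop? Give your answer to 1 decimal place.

16.2 K

For a temperature change the 32° offset cancels: ΔK = 29.2 × 0.5556 = 16.2 K.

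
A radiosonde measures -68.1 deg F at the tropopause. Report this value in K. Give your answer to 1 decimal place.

First to °C: -55.61 °C.
Then to K: 217.5 K.

217.5 K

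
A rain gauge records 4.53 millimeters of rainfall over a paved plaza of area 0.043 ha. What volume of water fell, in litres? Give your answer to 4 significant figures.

1948 litres

Area: 0.043 ha = 430 m².
1 mm over 1 m² is 1 L, so volume = 4.53 × 430 = 1947.9 L ≈ 1948 L.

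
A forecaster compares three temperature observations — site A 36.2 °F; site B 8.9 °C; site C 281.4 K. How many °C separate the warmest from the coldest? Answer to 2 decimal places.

site A: 36.2 °F = 2.333 °C.
site C: 281.4 K = 8.250 °C.
Spread: 8.900 − 2.333 = 6.567 °C.

6.57 °C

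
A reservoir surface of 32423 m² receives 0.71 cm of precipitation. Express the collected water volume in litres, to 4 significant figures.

Depth: 0.71 cm × 10 = 7.1 mm.
1 mm over 1 m² is 1 L, so volume = 7.1 × 32423 = 230203.3 L ≈ 230200 L.

230200 litres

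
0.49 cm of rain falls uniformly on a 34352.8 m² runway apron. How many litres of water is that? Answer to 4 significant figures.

168300 litres

Depth: 0.49 cm × 10 = 4.9 mm.
1 mm over 1 m² is 1 L, so volume = 4.9 × 34352.8 = 168328.72 L ≈ 168300 L.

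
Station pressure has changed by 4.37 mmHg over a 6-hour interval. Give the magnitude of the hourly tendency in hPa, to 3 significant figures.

4.37 mmHg / 6 h × 1.33322 hPa/mmHg = 0.971 hPa/h.

0.971 hPa per hour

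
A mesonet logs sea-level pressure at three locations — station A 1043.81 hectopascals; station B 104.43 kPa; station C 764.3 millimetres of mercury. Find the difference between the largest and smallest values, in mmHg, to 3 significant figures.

station A: 1043.81 hPa = 782.922 mmHg.
station B: 104.43 kPa = 783.289 mmHg.
Spread: 783.289 − 764.300 = 19.0 mmHg.

19.0 mmHg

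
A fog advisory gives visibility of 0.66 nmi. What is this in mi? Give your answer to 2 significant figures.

0.76 SM

1 nmi = 1.15078 SM, so 0.66 × 1.15078 = 0.76 SM.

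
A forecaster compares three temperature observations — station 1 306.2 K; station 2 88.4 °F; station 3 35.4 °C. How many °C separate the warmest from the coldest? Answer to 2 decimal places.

station 1: 306.2 K = 33.050 °C.
station 2: 88.4 °F = 31.333 °C.
Spread: 35.400 − 31.333 = 4.067 °C.

4.07 °C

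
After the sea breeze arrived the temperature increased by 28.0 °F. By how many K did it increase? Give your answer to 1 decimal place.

Converting a difference, only the 9/5 scale factor applies: ΔK = 28.0 × 0.5556 = 15.6 K.

15.6 K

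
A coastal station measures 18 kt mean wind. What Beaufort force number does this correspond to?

Beaufort force 5

18 kt lies in the Beaufort 5 band (fresh breeze, 17–21 kt).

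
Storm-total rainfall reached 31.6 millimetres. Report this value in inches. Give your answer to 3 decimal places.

1.244 in

1 mm = 0.0393701 in, so 31.6 × 0.0393701 = 1.244 in.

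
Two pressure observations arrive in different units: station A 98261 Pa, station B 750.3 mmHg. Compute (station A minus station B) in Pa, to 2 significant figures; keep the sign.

-1800 Pa

station B: 750.3 mmHg = 100031.79 Pa.
Difference: 98261.00 − 100031.79 = -1800 Pa.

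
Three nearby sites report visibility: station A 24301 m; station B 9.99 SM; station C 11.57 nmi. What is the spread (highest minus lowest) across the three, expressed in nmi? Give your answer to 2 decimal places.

4.44 nmi

station A: 24301 m = 13.1215 nmi.
station B: 9.99 SM = 8.6811 nmi.
Spread: 13.1215 − 8.6811 = 4.44 nmi.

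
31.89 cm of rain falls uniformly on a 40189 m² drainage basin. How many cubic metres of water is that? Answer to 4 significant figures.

12820 cubic metres

Depth: 31.89 cm × 10 = 318.9 mm.
1 mm over 1 m² is 1 L, so volume = 318.9 × 40189 = 12816272 L = 12820 m³.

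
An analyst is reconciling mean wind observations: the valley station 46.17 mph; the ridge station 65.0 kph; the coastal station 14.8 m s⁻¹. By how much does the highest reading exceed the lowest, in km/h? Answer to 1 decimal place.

the valley station: 46.17 mph = 74.303 km/h.
the coastal station: 14.8 m/s = 53.280 km/h.
Spread: 74.303 − 53.280 = 21.0 km/h.

21.0 km/h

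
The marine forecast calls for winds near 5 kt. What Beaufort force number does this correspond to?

Beaufort force 2

5 kt lies in the Beaufort 2 band (light breeze, 4–6 kt).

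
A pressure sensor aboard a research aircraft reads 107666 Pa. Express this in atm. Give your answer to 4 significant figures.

1 Pa = 9.86923e-06 atm, so 107666 × 9.86923e-06 = 1.063 atm.

1.063 atm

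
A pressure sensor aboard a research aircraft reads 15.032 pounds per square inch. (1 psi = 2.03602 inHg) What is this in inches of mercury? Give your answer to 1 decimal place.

1 psi = 2.03602 inHg, so 15.032 × 2.03602 = 30.6 inHg.

30.6 inHg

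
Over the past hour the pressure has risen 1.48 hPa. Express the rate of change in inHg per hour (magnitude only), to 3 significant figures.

1.48 hPa / 1 h × 0.02953 inHg/hPa = 0.0437 inHg/h.

0.0437 inHg per hour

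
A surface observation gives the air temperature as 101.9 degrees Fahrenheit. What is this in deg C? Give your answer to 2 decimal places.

38.83 °C

°C = (°F − 32) × 5/9 = (101.9 − 32) / 1.8 = 38.83 °C.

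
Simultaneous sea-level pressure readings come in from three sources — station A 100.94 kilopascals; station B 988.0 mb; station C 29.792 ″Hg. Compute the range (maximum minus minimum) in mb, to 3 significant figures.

station A: 100.94 kPa = 1009.400 mb.
station C: 29.792 inHg = 1008.873 mb.
Spread: 1009.400 − 988.000 = 21.4 mb.

21.4 mb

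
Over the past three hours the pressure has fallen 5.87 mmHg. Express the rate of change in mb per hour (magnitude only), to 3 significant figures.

2.61 mb per hour

5.87 mmHg / 3 h × 1.33322 mb/mmHg = 2.61 mb/h.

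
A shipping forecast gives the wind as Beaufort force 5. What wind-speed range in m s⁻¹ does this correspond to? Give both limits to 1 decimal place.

Beaufort 5 (fresh breeze) spans 8.0–10.7 m/s.

8.0 to 10.7 m/s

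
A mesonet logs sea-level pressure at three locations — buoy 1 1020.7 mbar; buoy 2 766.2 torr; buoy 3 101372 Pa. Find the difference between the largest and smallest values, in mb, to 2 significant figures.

buoy 2: 766.2 mmHg = 1021.516 mb.
buoy 3: 101372 Pa = 1013.720 mb.
Spread: 1021.516 − 1013.720 = 7.8 mb.

7.8 mb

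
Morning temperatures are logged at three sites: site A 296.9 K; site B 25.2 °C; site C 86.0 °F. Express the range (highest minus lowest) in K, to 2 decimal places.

6.25 K

site A: 296.9 K = 23.750 °C.
site C: 86.0 °F = 30.000 °C.
Spread: 30.000 − 23.750 = 6.250 °C.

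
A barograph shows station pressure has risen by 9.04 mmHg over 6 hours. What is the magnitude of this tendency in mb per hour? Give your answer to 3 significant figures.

2.01 mb per hour

9.04 mmHg / 6 h × 1.33322 mb/mmHg = 2.01 mb/h.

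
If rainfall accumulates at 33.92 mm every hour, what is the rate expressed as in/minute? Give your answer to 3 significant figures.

33.92 mm/hour × 0.0393701 in/mm × 0.0166667 hour/minute = 0.0223 in/minute.

0.0223 in/minute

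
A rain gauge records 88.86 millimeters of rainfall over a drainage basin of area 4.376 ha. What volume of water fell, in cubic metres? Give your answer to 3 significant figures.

3890 cubic metres

Area: 4.376 ha = 43760 m².
1 mm over 1 m² is 1 L, so volume = 88.86 × 43760 = 3888513.6 L = 3890 m³.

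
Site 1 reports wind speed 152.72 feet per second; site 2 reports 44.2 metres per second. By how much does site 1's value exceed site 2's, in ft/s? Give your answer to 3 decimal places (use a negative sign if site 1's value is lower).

site 2: 44.2 m/s = 145.01312 ft/s.
Difference: 152.72000 − 145.01312 = 7.707 ft/s.

7.707 ft/s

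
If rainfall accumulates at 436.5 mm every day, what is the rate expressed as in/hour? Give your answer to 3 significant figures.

0.716 in/hour

436.5 mm/day × 0.0393701 in/mm × 0.0416667 day/hour = 0.716 in/hour.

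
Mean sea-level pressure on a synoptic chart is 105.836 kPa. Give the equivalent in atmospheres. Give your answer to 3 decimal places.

1 kPa = 0.00986923 atm, so 105.836 × 0.00986923 = 1.045 atm.

1.045 atm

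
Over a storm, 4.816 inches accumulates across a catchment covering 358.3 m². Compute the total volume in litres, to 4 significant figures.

43830 litres

Depth: 4.816 in × 25.4 = 122.3264 mm.
1 mm over 1 m² is 1 L, so volume = 122.3264 × 358.3 = 43829.549 L ≈ 43830 L.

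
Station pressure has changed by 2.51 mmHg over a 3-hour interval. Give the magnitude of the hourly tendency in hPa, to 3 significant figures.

2.51 mmHg / 3 h × 1.33322 hPa/mmHg = 1.12 hPa/h.

1.12 hPa per hour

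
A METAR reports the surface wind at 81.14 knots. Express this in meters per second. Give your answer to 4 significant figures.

1 kt = 0.514444 m/s, so 81.14 × 0.514444 = 41.74 m/s.

41.74 m/s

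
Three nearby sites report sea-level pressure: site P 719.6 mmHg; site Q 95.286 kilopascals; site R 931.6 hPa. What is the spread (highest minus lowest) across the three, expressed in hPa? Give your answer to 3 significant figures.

27.8 hPa

site P: 719.6 mmHg = 959.388 hPa.
site Q: 95.286 kPa = 952.860 hPa.
Spread: 959.388 − 931.600 = 27.8 hPa.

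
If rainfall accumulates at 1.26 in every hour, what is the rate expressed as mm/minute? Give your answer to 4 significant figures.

0.5334 mm/minute

1.26 in/hour × 25.4 mm/in × 0.0166667 hour/minute = 0.5334 mm/minute.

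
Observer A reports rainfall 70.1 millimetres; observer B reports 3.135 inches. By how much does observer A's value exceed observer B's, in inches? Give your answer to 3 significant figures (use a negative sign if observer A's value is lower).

observer A: 70.1 mm = 2.75984 in.
Difference: 2.75984 − 3.13500 = -0.375 in.

-0.375 in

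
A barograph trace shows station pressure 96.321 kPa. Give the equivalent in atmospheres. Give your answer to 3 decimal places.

1 kPa = 0.00986923 atm, so 96.321 × 0.00986923 = 0.951 atm.

0.951 atm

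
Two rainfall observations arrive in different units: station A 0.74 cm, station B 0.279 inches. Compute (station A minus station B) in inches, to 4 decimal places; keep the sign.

station A: 0.74 cm = 0.291339 in.
Difference: 0.291339 − 0.279000 = 0.0123 in.

0.0123 in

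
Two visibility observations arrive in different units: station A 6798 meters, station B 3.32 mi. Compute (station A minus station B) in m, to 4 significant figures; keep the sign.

1455 m

station B: 3.32 SM = 5343.02 m.
Difference: 6798.00 − 5343.02 = 1455 m.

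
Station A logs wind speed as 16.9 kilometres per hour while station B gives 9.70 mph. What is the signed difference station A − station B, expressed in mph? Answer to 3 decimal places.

0.801 mph

station A: 16.9 km/h = 10.50117 mph.
Difference: 10.50117 − 9.70000 = 0.801 mph.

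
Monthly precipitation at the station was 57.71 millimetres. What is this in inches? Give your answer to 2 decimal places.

1 mm = 0.0393701 in, so 57.71 × 0.0393701 = 2.27 in.

2.27 in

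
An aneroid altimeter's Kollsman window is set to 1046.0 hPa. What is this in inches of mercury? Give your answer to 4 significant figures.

1 hPa = 0.02953 inHg, so 1046.0 × 0.02953 = 30.89 inHg.

30.89 inHg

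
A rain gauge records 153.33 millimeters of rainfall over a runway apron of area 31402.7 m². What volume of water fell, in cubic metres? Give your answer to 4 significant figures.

4815 cubic metres

1 mm over 1 m² is 1 L, so volume = 153.33 × 31402.7 = 4814976 L = 4815 m³.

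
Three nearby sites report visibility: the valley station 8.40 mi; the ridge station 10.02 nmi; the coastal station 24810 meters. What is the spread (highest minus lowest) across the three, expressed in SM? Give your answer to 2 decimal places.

7.02 SM

the ridge station: 10.02 nmi = 11.5308 SM.
the coastal station: 24810 m = 15.4162 SM.
Spread: 15.4162 − 8.4000 = 7.02 SM.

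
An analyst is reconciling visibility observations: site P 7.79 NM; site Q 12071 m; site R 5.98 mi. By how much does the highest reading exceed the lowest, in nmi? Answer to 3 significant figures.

site Q: 12071 m = 6.5178 nmi.
site R: 5.98 SM = 5.1965 nmi.
Spread: 7.7900 − 5.1965 = 2.59 nmi.

2.59 nmi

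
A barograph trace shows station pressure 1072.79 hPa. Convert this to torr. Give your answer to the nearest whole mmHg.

805 mmHg

1 hPa = 0.750062 mmHg, so 1072.79 × 0.750062 = 805 mmHg.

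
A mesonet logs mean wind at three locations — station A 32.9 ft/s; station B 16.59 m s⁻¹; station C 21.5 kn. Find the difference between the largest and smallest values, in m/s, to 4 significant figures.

6.562 m/s

station A: 32.9 ft/s = 10.02792 m/s.
station C: 21.5 kt = 11.06056 m/s.
Spread: 16.59000 − 10.02792 = 6.562 m/s.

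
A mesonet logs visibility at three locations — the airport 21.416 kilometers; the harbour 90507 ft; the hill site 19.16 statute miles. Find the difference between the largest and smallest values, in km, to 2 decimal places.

9.42 km

the harbour: 90507 ft = 27.5865 km.
the hill site: 19.16 SM = 30.8350 km.
Spread: 30.8350 − 21.4160 = 9.42 km.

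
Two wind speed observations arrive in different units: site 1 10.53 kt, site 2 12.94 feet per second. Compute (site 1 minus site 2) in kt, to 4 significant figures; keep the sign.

site 2: 12.94 ft/s = 7.66674 kt.
Difference: 10.53000 − 7.66674 = 2.863 kt.

2.863 kt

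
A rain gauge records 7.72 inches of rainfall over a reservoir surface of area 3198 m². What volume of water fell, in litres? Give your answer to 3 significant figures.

627000 litres

Depth: 7.72 in × 25.4 = 196.088 mm.
1 mm over 1 m² is 1 L, so volume = 196.088 × 3198 = 627089.42 L ≈ 627000 L.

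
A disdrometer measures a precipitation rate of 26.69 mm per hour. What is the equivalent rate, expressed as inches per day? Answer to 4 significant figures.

25.22 in/day

26.69 mm/hour × 0.0393701 in/mm × 24 hour/day = 25.22 in/day.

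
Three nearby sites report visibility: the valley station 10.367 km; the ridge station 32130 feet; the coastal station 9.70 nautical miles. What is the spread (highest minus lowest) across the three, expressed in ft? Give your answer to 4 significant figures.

26810 ft

the valley station: 10.367 km = 34012.47 ft.
the coastal station: 9.70 nmi = 58938.32 ft.
Spread: 58938.32 − 32130.00 = 26810 ft.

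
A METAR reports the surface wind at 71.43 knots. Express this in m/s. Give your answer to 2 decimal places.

1 kt = 0.514444 m/s, so 71.43 × 0.514444 = 36.75 m/s.

36.75 m/s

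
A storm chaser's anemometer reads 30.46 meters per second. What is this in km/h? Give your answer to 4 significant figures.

109.7 km/h

1 m/s = 3.6 km/h, so 30.46 × 3.6 = 109.7 km/h.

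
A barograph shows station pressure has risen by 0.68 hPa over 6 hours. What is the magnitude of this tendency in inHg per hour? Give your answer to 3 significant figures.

0.68 hPa / 6 h × 0.02953 inHg/hPa = 0.00335 inHg/h.

0.00335 inHg per hour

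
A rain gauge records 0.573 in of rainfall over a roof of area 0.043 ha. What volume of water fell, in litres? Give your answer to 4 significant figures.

Depth: 0.573 in × 25.4 = 14.5542 mm.
Area: 0.043 ha = 430 m².
1 mm over 1 m² is 1 L, so volume = 14.5542 × 430 = 6258.306 L ≈ 6258 L.

6258 litres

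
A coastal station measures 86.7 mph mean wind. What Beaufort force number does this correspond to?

86.7 mph = 38.8 m/s, which is Beaufort 12 (hurricane force, ≥32.7 m/s).

Beaufort force 12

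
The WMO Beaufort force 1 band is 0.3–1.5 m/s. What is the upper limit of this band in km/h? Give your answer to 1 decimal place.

0.3–1.5 m/s × 3.6 = 1.1–5.4 km/h.

5.4 km/h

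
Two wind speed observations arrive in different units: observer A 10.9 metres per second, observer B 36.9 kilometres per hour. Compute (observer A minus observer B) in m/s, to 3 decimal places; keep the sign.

observer B: 36.9 km/h = 10.25000 m/s.
Difference: 10.90000 − 10.25000 = 0.650 m/s.

0.650 m/s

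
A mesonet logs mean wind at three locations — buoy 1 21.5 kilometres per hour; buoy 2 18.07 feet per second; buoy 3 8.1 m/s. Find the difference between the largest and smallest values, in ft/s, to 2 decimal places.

8.50 ft/s

buoy 1: 21.5 km/h = 19.5939 ft/s.
buoy 3: 8.1 m/s = 26.5748 ft/s.
Spread: 26.5748 − 18.0700 = 8.50 ft/s.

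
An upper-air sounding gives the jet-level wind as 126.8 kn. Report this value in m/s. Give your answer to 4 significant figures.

65.23 m/s

1 kt = 0.514444 m/s, so 126.8 × 0.514444 = 65.23 m/s.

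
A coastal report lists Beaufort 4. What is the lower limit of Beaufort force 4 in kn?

Beaufort 4 (moderate breeze) spans 11–16 knots.

11 kt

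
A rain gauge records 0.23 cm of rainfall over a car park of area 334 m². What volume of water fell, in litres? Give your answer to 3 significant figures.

Depth: 0.23 cm × 10 = 2.3 mm.
1 mm over 1 m² is 1 L, so volume = 2.3 × 334 = 768.2 L ≈ 768 L.

768 litres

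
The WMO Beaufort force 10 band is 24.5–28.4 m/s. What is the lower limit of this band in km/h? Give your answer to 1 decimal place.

88.2 km/h

24.5–28.4 m/s × 3.6 = 88.2–102.2 km/h.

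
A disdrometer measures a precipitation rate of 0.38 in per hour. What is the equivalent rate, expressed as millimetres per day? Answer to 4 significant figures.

0.38 in/hour × 25.4 mm/in × 24 hour/day = 231.6 mm/day.

231.6 mm/day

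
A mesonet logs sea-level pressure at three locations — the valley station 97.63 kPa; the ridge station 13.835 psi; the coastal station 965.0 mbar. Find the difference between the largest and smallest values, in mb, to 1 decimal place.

the valley station: 97.63 kPa = 976.300 mb.
the ridge station: 13.835 psi = 953.890 mb.
Spread: 976.300 − 953.890 = 22.4 mb.

22.4 mb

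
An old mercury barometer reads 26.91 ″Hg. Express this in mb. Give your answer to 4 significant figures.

911.3 mb

1 inHg = 33.8639 mb, so 26.91 × 33.8639 = 911.3 mb.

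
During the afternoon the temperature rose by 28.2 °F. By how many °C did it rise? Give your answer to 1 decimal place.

15.7 °C

Converting a difference, only the 9/5 scale factor applies: Δ°C = 28.2 × 0.5556 = 15.7 °C.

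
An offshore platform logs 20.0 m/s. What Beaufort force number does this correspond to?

20.0 m/s lies in the Beaufort 8 band (gale, 17.2–20.7 m/s).

Beaufort force 8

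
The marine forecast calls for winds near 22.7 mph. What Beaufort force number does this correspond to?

22.7 mph = 10.1 m/s, which is Beaufort 5 (fresh breeze, 8.0–10.7 m/s).

Beaufort force 5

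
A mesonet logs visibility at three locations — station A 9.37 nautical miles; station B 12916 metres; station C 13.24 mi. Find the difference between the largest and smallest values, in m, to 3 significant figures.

8390 m

station A: 9.37 nmi = 17353.24 m.
station C: 13.24 SM = 21307.71 m.
Spread: 21307.71 − 12916.00 = 8390 m.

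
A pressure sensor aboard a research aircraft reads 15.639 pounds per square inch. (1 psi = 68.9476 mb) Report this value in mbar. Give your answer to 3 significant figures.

1 psi = 68.9476 mb, so 15.639 × 68.9476 = 1080 mb.

1080 mb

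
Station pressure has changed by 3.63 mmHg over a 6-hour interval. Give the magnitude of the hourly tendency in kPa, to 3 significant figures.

3.63 mmHg / 6 h × 0.133322 kPa/mmHg = 0.0807 kPa/h.

0.0807 kPa per hour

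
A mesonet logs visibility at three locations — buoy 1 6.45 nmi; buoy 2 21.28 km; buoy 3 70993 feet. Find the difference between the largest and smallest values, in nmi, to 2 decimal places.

buoy 2: 21.28 km = 11.4903 nmi.
buoy 3: 70993 ft = 11.6839 nmi.
Spread: 11.6839 − 6.4500 = 5.23 nmi.

5.23 nmi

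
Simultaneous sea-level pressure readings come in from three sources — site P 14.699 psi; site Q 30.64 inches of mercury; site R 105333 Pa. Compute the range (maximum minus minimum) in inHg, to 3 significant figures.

1.18 inHg

site P: 14.699 psi = 29.9275 inHg.
site R: 105333 Pa = 31.1048 inHg.
Spread: 31.1048 − 29.9275 = 1.18 inHg.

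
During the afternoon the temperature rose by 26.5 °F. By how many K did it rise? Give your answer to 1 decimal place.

14.7 K

For a temperature change the 32° offset cancels: ΔK = 26.5 × 0.5556 = 14.7 K.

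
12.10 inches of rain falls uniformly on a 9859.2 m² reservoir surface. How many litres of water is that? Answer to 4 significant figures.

3030000 litres

Depth: 12.10 in × 25.4 = 307.34 mm.
1 mm over 1 m² is 1 L, so volume = 307.34 × 9859.2 = 3030126.5 L ≈ 3030000 L.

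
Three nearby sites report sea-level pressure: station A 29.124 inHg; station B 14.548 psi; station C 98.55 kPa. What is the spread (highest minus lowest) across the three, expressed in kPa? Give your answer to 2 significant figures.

1.8 kPa

station A: 29.124 inHg = 98.625 kPa.
station B: 14.548 psi = 100.305 kPa.
Spread: 100.305 − 98.550 = 1.8 kPa.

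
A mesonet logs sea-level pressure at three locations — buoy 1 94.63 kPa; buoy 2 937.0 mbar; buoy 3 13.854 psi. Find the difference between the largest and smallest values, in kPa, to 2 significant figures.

1.8 kPa

buoy 2: 937.0 mb = 93.700 kPa.
buoy 3: 13.854 psi = 95.520 kPa.
Spread: 95.520 − 93.700 = 1.8 kPa.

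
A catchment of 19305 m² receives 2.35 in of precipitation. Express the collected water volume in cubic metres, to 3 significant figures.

1150 cubic metres

Depth: 2.35 in × 25.4 = 59.69 mm.
1 mm over 1 m² is 1 L, so volume = 59.69 × 19305 = 1152315.4 L = 1150 m³.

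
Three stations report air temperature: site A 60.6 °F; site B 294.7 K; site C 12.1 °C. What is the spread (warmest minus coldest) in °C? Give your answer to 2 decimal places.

9.45 °C

site A: 60.6 °F = 15.889 °C.
site B: 294.7 K = 21.550 °C.
Spread: 21.550 − 12.100 = 9.450 °C.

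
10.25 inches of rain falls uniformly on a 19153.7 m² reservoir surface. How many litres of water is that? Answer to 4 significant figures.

4987000 litres

Depth: 10.25 in × 25.4 = 260.35 mm.
1 mm over 1 m² is 1 L, so volume = 260.35 × 19153.7 = 4986665.8 L ≈ 4987000 L.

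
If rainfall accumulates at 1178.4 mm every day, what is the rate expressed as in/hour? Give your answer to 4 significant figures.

1.933 in/hour

1178.4 mm/day × 0.0393701 in/mm × 0.0416667 day/hour = 1.933 in/hour.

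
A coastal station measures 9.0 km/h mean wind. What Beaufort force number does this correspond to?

Beaufort force 2

9.0 km/h = 2.5 m/s, which is Beaufort 2 (light breeze, 1.6–3.3 m/s).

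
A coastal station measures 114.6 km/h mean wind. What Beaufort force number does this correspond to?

Beaufort force 11

114.6 km/h = 31.8 m/s, which is Beaufort 11 (violent storm, 28.5–32.6 m/s).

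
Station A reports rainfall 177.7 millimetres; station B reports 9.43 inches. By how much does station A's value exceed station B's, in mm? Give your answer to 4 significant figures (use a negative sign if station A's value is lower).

-61.82 mm

station B: 9.43 in = 239.5220 mm.
Difference: 177.7000 − 239.5220 = -61.82 mm.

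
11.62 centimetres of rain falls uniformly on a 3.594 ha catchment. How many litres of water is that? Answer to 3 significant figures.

4180000 litres

Depth: 11.62 cm × 10 = 116.2 mm.
Area: 3.594 ha = 35940 m².
1 mm over 1 m² is 1 L, so volume = 116.2 × 35940 = 4176228 L ≈ 4180000 L.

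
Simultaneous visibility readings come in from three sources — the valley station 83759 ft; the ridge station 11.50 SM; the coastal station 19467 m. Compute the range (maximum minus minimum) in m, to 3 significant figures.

the valley station: 83759 ft = 25529.74 m.
the ridge station: 11.50 SM = 18507.46 m.
Spread: 25529.74 − 18507.46 = 7020 m.

7020 m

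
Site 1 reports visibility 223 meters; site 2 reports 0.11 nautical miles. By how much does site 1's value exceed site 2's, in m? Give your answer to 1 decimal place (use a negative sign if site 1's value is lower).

site 2: 0.11 nmi = 203.720 m.
Difference: 223.000 − 203.720 = 19.3 m.

19.3 m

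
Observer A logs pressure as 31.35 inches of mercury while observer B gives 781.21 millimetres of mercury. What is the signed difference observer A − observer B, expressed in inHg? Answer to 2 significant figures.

observer B: 781.21 mmHg = 30.7563 inHg.
Difference: 31.3500 − 30.7563 = 0.59 inHg.

0.59 inHg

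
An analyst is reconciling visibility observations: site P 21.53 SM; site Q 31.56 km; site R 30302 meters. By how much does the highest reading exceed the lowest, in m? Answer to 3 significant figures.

4350 m

site P: 21.53 SM = 34649.18 m.
site Q: 31.56 km = 31560.00 m.
Spread: 34649.18 − 30302.00 = 4350 m.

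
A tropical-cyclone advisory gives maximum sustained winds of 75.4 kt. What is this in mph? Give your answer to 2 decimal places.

1 kt = 1.15078 mph, so 75.4 × 1.15078 = 86.77 mph.

86.77 mph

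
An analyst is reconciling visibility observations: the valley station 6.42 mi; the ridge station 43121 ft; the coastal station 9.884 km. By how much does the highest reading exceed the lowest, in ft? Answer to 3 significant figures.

the valley station: 6.42 SM = 33897.60 ft.
the coastal station: 9.884 km = 32427.82 ft.
Spread: 43121.00 − 32427.82 = 10700 ft.

10700 ft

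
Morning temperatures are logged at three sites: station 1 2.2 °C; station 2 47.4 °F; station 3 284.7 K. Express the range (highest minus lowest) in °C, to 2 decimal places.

station 2: 47.4 °F = 8.556 °C.
station 3: 284.7 K = 11.550 °C.
Spread: 11.550 − 2.200 = 9.350 °C.

9.35 °C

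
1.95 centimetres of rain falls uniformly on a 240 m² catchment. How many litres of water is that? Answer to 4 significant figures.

4680 litres

Depth: 1.95 cm × 10 = 19.5 mm.
1 mm over 1 m² is 1 L, so volume = 19.5 × 240 = 4680 L.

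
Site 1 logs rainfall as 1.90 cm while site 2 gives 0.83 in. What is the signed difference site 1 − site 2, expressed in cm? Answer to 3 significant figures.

-0.208 cm

site 2: 0.83 in = 2.10820 cm.
Difference: 1.90000 − 2.10820 = -0.208 cm.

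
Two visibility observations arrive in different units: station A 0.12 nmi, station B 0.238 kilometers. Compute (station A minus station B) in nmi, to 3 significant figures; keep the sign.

-0.00851 nmi

station B: 0.238 km = 0.1285097 nmi.
Difference: 0.1200000 − 0.1285097 = -0.00851 nmi.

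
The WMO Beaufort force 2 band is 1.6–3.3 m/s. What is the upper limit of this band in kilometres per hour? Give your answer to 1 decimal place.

1.6–3.3 m/s × 3.6 = 5.8–11.9 km/h.

11.9 km/h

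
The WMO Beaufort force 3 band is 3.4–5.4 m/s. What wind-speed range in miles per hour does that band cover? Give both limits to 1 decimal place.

7.6 to 12.1 mph

3.4–5.4 m/s × 2.237 = 7.6–12.1 mph.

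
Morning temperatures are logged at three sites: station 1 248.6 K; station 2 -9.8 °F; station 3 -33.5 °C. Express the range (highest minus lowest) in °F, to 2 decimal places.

station 1: 248.6 K = -24.550 °C.
station 2: -9.8 °F = -23.222 °C.
Spread: (-23.222) − (-33.500) = 10.278 °C = 18.50 °F.

18.50 °F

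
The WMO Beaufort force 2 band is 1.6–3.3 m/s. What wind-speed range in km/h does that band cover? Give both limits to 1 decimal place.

5.8 to 11.9 km/h

1.6–3.3 m/s × 3.6 = 5.8–11.9 km/h.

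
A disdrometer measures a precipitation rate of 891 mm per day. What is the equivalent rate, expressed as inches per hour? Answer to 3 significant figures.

891 mm/day × 0.0393701 in/mm × 0.0416667 day/hour = 1.46 in/hour.

1.46 in/hour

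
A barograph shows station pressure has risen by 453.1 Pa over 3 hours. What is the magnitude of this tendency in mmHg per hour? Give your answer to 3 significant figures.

1.13 mmHg per hour

453.1 Pa / 3 h × 0.00750062 mmHg/Pa = 1.13 mmHg/h.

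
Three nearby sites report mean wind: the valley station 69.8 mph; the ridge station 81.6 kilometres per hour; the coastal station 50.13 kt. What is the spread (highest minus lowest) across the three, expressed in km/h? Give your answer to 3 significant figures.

30.7 km/h

the valley station: 69.8 mph = 112.332 km/h.
the coastal station: 50.13 kt = 92.841 km/h.
Spread: 112.332 − 81.600 = 30.7 km/h.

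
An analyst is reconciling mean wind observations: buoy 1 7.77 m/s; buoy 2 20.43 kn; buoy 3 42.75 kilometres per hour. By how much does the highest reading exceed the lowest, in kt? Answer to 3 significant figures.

7.98 kt

buoy 1: 7.77 m/s = 15.1037 kt.
buoy 3: 42.75 km/h = 23.0832 kt.
Spread: 23.0832 − 15.1037 = 7.98 kt.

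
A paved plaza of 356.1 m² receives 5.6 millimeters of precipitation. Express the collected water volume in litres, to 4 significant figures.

1994 litres

1 mm over 1 m² is 1 L, so volume = 5.6 × 356.1 = 1994.16 L ≈ 1994 L.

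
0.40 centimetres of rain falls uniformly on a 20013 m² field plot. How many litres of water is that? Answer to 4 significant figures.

80050 litres

Depth: 0.40 cm × 10 = 4 mm.
1 mm over 1 m² is 1 L, so volume = 4 × 20013 = 80052 L ≈ 80050 L.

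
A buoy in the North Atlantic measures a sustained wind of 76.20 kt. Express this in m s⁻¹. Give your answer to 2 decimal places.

1 kt = 0.514444 m/s, so 76.20 × 0.514444 = 39.20 m/s.

39.20 m/s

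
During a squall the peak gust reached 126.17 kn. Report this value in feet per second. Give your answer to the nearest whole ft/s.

213 ft/s

1 kt = 1.68781 ft/s, so 126.17 × 1.68781 = 213 ft/s.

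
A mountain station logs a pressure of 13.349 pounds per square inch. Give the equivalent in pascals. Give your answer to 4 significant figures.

1 psi = 6894.76 Pa, so 13.349 × 6894.76 = 92040 Pa.

92040 Pa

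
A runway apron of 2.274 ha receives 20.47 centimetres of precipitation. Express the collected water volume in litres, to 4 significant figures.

4655000 litres

Depth: 20.47 cm × 10 = 204.7 mm.
Area: 2.274 ha = 22740 m².
1 mm over 1 m² is 1 L, so volume = 204.7 × 22740 = 4654878 L ≈ 4655000 L.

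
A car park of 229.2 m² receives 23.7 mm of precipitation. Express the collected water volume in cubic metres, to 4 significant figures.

5.432 cubic metres

1 mm over 1 m² is 1 L, so volume = 23.7 × 229.2 = 5432.04 L = 5.432 m³.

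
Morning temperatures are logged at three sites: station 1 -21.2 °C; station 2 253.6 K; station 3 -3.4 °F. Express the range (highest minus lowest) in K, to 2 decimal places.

1.65 K

station 2: 253.6 K = -19.550 °C.
station 3: -3.4 °F = -19.667 °C.
Spread: (-19.550) − (-21.200) = 1.650 °C.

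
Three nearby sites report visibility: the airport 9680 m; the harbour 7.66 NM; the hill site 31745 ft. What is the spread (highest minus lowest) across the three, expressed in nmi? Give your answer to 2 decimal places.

2.44 nmi

the airport: 9680 m = 5.2268 nmi.
the hill site: 31745 ft = 5.2246 nmi.
Spread: 7.6600 − 5.2246 = 2.44 nmi.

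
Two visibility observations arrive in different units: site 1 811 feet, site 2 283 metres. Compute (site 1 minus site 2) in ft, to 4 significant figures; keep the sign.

-117.5 ft

site 2: 283 m = 928.478 ft.
Difference: 811.000 − 928.478 = -117.5 ft.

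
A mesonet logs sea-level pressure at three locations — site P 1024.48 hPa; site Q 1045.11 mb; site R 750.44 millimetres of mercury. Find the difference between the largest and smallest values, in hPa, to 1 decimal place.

site Q: 1045.11 mb = 1045.110 hPa.
site R: 750.44 mmHg = 1000.505 hPa.
Spread: 1045.110 − 1000.505 = 44.6 hPa.

44.6 hPa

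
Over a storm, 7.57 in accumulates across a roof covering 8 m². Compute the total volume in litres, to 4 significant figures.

Depth: 7.57 in × 25.4 = 192.278 mm.
1 mm over 1 m² is 1 L, so volume = 192.278 × 8 = 1538.224 L ≈ 1538 L.

1538 litres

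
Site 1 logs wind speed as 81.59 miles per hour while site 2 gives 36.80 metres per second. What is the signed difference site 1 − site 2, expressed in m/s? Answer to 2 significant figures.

site 1: 81.59 mph = 36.4740 m/s.
Difference: 36.4740 − 36.8000 = -0.33 m/s.

-0.33 m/s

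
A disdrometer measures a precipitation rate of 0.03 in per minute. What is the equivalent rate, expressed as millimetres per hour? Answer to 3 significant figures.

45.7 mm/hour

0.03 in/minute × 25.4 mm/in × 60 minute/hour = 45.7 mm/hour.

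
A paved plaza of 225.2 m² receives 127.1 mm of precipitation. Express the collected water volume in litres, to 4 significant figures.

28620 litres

1 mm over 1 m² is 1 L, so volume = 127.1 × 225.2 = 28622.92 L ≈ 28620 L.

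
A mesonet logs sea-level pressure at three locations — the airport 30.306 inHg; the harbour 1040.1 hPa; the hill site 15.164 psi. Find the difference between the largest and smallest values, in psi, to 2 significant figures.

0.28 psi

the airport: 30.306 inHg = 14.8849 psi.
the harbour: 1040.1 hPa = 15.0854 psi.
Spread: 15.1640 − 14.8849 = 0.28 psi.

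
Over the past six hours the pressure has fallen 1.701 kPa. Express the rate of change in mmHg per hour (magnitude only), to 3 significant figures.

1.701 kPa / 6 h × 7.50062 mmHg/kPa = 2.13 mmHg/h.

2.13 mmHg per hour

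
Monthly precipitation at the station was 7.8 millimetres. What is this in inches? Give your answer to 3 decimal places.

1 mm = 0.0393701 in, so 7.8 × 0.0393701 = 0.307 in.

0.307 in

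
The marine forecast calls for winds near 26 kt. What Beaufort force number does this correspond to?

Beaufort force 6

26 kt lies in the Beaufort 6 band (strong breeze, 22–27 kt).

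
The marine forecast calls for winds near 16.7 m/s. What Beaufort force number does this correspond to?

16.7 m/s lies in the Beaufort 7 band (near gale, 13.9–17.1 m/s).

Beaufort force 7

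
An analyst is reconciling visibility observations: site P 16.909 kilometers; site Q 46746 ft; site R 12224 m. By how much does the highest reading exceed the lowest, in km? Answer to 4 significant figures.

site Q: 46746 ft = 14.24818 km.
site R: 12224 m = 12.22400 km.
Spread: 16.90900 − 12.22400 = 4.685 km.

4.685 km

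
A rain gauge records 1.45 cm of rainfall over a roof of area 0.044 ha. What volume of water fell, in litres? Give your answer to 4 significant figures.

6380 litres

Depth: 1.45 cm × 10 = 14.5 mm.
Area: 0.044 ha = 440 m².
1 mm over 1 m² is 1 L, so volume = 14.5 × 440 = 6380 L.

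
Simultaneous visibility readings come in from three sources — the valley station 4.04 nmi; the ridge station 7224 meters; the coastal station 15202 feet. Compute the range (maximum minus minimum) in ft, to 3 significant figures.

9350 ft

the valley station: 4.04 nmi = 24547.51 ft.
the ridge station: 7224 m = 23700.79 ft.
Spread: 24547.51 − 15202.00 = 9350 ft.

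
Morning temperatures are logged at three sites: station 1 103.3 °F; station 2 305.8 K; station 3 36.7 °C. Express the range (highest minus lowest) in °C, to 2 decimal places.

6.96 °C

station 1: 103.3 °F = 39.611 °C.
station 2: 305.8 K = 32.650 °C.
Spread: 39.611 − 32.650 = 6.961 °C.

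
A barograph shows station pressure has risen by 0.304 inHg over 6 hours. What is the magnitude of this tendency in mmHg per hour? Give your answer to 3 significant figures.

0.304 inHg / 6 h × 25.4 mmHg/inHg = 1.29 mmHg/h.

1.29 mmHg per hour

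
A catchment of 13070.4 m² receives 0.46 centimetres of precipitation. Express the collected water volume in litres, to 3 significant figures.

60100 litres

Depth: 0.46 cm × 10 = 4.6 mm.
1 mm over 1 m² is 1 L, so volume = 4.6 × 13070.4 = 60123.84 L ≈ 60100 L.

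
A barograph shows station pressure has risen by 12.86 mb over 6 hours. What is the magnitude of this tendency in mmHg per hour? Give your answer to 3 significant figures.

12.86 mb / 6 h × 0.750062 mmHg/mb = 1.61 mmHg/h.

1.61 mmHg per hour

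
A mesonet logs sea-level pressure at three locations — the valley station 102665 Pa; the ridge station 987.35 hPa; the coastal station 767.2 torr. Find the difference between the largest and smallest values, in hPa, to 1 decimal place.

the valley station: 102665 Pa = 1026.650 hPa.
the coastal station: 767.2 mmHg = 1022.849 hPa.
Spread: 1026.650 − 987.350 = 39.3 hPa.

39.3 hPa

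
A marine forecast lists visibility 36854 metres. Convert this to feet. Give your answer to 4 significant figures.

120900 ft

1 m = 3.28084 ft, so 36854 × 3.28084 = 120900 ft.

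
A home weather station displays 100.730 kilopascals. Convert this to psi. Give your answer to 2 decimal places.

14.61 psi

1 kPa = 0.145038 psi, so 100.730 × 0.145038 = 14.61 psi.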